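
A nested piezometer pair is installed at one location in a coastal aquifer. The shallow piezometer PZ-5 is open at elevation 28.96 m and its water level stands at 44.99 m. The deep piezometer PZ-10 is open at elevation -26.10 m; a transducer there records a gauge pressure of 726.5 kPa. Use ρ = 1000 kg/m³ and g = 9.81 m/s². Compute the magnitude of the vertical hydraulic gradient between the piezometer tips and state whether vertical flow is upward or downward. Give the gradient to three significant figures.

Total head at PZ-5: h = 44.99 m (water level in the standpipe).
Pressure head at PZ-10: ψ = P/(ρg) = 726.5×1000 / (1000 × 9.81) = 74.06 m.
Total head at PZ-10: h = z + ψ = -26.10 + 74.06 = 47.96 m.
Δh = h(PZ-5) − h(PZ-10) = 44.99 − 47.96 = -2.97 m.
Vertical separation Δz = 28.96 − (-26.10) = 55.06 m.
|i_v| = |Δh| / Δz = 2.97 / 55.06 = 0.0539.
Head is higher in the deep piezometer, so vertical flow is upward (discharge condition).

|i_v| ≈ 0.0539; vertical flow is upward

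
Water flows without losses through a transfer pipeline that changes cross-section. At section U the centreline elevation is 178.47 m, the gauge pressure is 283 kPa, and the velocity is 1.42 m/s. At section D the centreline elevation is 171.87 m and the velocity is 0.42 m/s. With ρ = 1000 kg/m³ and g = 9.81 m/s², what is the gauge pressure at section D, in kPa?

Pressure head at U: ψ₁ = P₁/(ρg) = 283×1000 / (1000 × 9.81) = 28.85 m.
Velocity heads: v₁²/2g = 1.42²/19.62 = 0.103 m; v₂²/2g = 0.42²/19.62 = 0.009 m.
Total head H = z₁ + ψ₁ + v₁²/2g = 178.47 + 28.85 + 0.103 = 207.42 m.
ψ₂ = H − z₂ − v₂²/2g = 207.42 − 171.87 − 0.009 = 35.54 m.
P₂ = ρgψ₂ = 1000 × 9.81 × 35.54 ≈ 349 kPa.

P₂ ≈ 349 kPa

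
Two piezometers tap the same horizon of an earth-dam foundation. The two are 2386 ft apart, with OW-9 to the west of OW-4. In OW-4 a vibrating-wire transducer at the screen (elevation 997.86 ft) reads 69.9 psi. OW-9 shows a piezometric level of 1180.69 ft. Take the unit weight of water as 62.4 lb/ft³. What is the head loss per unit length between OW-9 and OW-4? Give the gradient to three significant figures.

Pressure head at OW-4: ψ = 144·P/γ = 144 × 69.9 / 62.4 = 161.31 ft.
Total head at OW-4: h = z + ψ = 997.86 + 161.31 = 1159.17 ft.
Total head at OW-9: h = 1180.69 ft (water level in the piezometer is the total head).
Head difference: h(OW-4) − h(OW-9) = 1159.17 − 1180.69 = -21.52 ft.
Hydraulic gradient: i = |Δh| / L = 21.52 / 2386 = 0.00902.

i ≈ 0.00902 ft/ft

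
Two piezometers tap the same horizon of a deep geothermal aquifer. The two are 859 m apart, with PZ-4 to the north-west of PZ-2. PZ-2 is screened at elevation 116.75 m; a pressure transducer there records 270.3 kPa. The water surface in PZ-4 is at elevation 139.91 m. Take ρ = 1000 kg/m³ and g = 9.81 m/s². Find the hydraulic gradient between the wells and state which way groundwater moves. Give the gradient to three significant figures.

Pressure head at PZ-2: ψ = P/(ρg) = 270.3×1000 / (1000 × 9.81) = 27.55 m.
Total head at PZ-2: h = z + ψ = 116.75 + 27.55 = 144.30 m.
Total head at PZ-4: h = 139.91 m (water level in the piezometer is the total head).
Head difference: h(PZ-2) − h(PZ-4) = 144.30 − 139.91 = 4.39 m.
Hydraulic gradient: i = |Δh| / L = 4.39 / 859 = 0.00511.
Flow is from higher to lower head: from PZ-2 toward PZ-4, i.e. toward the north-west.

i ≈ 0.00511; groundwater flows toward the north-west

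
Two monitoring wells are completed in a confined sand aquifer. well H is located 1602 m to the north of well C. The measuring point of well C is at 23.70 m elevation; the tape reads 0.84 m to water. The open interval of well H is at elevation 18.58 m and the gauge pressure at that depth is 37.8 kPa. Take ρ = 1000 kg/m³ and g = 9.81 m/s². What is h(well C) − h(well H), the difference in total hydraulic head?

Total head at well C: h = 23.70 − 0.84 = 22.86 m.
Pressure head at well H: ψ = P/(ρg) = 37.8×1000 / (1000 × 9.81) = 3.85 m.
Total head at well H: h = z + ψ = 18.58 + 3.85 = 22.43 m.
Head difference: h(well C) − h(well H) = 22.86 − 22.43 = 0.43 m.

Δh ≈ 0.43 m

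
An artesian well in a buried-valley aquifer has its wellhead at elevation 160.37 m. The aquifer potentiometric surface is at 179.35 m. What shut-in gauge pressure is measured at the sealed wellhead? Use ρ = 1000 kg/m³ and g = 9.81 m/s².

P ≈ 186 kPa

Head above the cap: Δh = 179.35 − 160.37 = 18.98 m.
P = ρgΔh = 1000 × 9.81 × 18.98 = 186194 Pa ≈ 186 kPa.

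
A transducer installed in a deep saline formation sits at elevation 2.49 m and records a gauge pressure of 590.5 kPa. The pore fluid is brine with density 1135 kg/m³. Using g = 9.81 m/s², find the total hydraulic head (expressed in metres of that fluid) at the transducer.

h ≈ 55.52 m

ψ = P/(ρg) = 590.5×1000 / (1135 × 9.81) = 53.03 m.
h = z + ψ = 2.49 + 53.03 = 55.52 m.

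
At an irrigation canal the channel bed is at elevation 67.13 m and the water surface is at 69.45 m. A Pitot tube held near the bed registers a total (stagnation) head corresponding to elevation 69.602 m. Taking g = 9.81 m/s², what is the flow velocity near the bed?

v ≈ 1.73 m/s

Near the bed, under hydrostatic conditions, the piezometric head (z + ψ) equals the free-surface elevation, 69.45 m.
Velocity head = total − piezometric = 69.602 − 69.45 = 0.152 m.
v = √(2g·h_v) = √(2 × 9.81 × 0.152) = 1.73 m/s.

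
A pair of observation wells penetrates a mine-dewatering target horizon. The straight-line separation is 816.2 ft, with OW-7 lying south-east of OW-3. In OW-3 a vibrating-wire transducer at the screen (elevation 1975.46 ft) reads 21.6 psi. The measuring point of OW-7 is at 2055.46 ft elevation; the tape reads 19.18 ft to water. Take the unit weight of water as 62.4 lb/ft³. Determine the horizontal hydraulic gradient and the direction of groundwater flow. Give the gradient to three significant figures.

i ≈ 0.0134; groundwater flows toward the north-west

Pressure head at OW-3: ψ = 144·P/γ = 144 × 21.6 / 62.4 = 49.85 ft.
Total head at OW-3: h = z + ψ = 1975.46 + 49.85 = 2025.31 ft.
Total head at OW-7: h = 2055.46 − 19.18 = 2036.28 ft.
Head difference: h(OW-3) − h(OW-7) = 2025.31 − 2036.28 = -10.97 ft.
Hydraulic gradient: i = |Δh| / L = 10.97 / 816.2 = 0.0134.
Flow is from higher to lower head: from OW-7 toward OW-3, i.e. toward the north-west.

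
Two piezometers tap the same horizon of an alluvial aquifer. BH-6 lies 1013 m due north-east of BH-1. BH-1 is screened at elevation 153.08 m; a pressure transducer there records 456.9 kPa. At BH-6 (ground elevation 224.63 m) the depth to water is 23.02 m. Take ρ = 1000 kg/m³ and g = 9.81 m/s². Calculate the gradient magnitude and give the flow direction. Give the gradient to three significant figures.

Pressure head at BH-1: ψ = P/(ρg) = 456.9×1000 / (1000 × 9.81) = 46.57 m.
Total head at BH-1: h = z + ψ = 153.08 + 46.57 = 199.65 m.
Total head at BH-6: h = 224.63 − 23.02 = 201.61 m.
Head difference: h(BH-1) − h(BH-6) = 199.65 − 201.61 = -1.96 m.
Hydraulic gradient: i = |Δh| / L = 1.96 / 1013 = 0.00193.
Flow is from higher to lower head: from BH-6 toward BH-1, i.e. toward the south-west.

i ≈ 0.00193; groundwater flows toward the south-west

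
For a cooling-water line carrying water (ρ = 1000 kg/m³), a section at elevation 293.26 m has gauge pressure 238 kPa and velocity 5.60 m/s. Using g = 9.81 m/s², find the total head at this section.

h ≈ 319.12 m

Pressure head ψ = P/(ρg) = 238×1000 / (1000 × 9.81) = 24.26 m.
Velocity head = v²/(2g) = 5.60² / (2 × 9.81) = 1.598 m.
h = z + ψ + v²/(2g) = 293.26 + 24.26 + 1.598 = 319.12 m.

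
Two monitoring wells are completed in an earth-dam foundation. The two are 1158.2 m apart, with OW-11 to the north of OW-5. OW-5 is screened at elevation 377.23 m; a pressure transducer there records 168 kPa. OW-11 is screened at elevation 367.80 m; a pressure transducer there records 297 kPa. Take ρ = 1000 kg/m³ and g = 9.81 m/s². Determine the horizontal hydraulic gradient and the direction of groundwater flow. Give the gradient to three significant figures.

i ≈ 0.00321; groundwater flows toward the south

Pressure head at OW-5: ψ = P/(ρg) = 168×1000 / (1000 × 9.81) = 17.13 m.
Total head at OW-5: h = z + ψ = 377.23 + 17.13 = 394.36 m.
Pressure head at OW-11: ψ = P/(ρg) = 297×1000 / (1000 × 9.81) = 30.28 m.
Total head at OW-11: h = z + ψ = 367.80 + 30.28 = 398.08 m.
Head difference: h(OW-5) − h(OW-11) = 394.36 − 398.08 = -3.72 m.
Hydraulic gradient: i = |Δh| / L = 3.72 / 1158.2 = 0.00321.
Flow is from higher to lower head: from OW-11 toward OW-5, i.e. toward the south.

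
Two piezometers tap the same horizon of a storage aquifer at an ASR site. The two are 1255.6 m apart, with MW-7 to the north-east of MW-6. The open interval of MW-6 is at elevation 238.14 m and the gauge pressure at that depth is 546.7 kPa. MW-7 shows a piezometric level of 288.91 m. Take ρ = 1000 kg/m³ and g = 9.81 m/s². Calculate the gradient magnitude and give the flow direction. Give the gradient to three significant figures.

Pressure head at MW-6: ψ = P/(ρg) = 546.7×1000 / (1000 × 9.81) = 55.73 m.
Total head at MW-6: h = z + ψ = 238.14 + 55.73 = 293.87 m.
Total head at MW-7: h = 288.91 m (water level in the piezometer is the total head).
Head difference: h(MW-6) − h(MW-7) = 293.87 − 288.91 = 4.96 m.
Hydraulic gradient: i = |Δh| / L = 4.96 / 1255.6 = 0.00395.
Flow is from higher to lower head: from MW-6 toward MW-7, i.e. toward the north-east.

i ≈ 0.00395; groundwater flows toward the north-east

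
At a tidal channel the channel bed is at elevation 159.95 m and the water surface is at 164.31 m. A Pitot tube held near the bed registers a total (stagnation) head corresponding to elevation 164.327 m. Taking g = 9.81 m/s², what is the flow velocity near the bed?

v ≈ 0.578 m/s

Near the bed, under hydrostatic conditions, the piezometric head (z + ψ) equals the free-surface elevation, 164.31 m.
Velocity head = total − piezometric = 164.327 − 164.31 = 0.017 m.
v = √(2g·h_v) = √(2 × 9.81 × 0.017) = 0.578 m/s.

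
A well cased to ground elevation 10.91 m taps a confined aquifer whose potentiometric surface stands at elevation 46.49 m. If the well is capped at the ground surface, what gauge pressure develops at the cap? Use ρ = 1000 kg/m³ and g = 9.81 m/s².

P ≈ 349 kPa

Head above the cap: Δh = 46.49 − 10.91 = 35.58 m.
P = ρgΔh = 1000 × 9.81 × 35.58 = 349040 Pa ≈ 349 kPa.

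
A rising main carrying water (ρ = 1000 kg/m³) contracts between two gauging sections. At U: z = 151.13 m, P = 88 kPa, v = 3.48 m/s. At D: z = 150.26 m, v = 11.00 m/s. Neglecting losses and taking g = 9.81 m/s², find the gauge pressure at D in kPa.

Pressure head at U: ψ₁ = P₁/(ρg) = 88×1000 / (1000 × 9.81) = 8.97 m.
Velocity heads: v₁²/2g = 3.48²/19.62 = 0.617 m; v₂²/2g = 11.00²/19.62 = 6.167 m.
Total head H = z₁ + ψ₁ + v₁²/2g = 151.13 + 8.97 + 0.617 = 160.72 m.
ψ₂ = H − z₂ − v₂²/2g = 160.72 − 150.26 − 6.167 = 4.29 m.
P₂ = ρgψ₂ = 1000 × 9.81 × 4.29 ≈ 42.1 kPa.

P₂ ≈ 42.1 kPa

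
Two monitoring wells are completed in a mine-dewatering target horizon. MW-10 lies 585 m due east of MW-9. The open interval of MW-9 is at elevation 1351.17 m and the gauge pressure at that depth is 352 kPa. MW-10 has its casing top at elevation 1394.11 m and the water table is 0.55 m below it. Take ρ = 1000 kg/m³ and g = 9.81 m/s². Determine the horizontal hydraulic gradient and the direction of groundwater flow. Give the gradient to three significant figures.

i ≈ 0.0111; groundwater flows toward the west

Pressure head at MW-9: ψ = P/(ρg) = 352×1000 / (1000 × 9.81) = 35.88 m.
Total head at MW-9: h = z + ψ = 1351.17 + 35.88 = 1387.05 m.
Total head at MW-10: h = 1394.11 − 0.55 = 1393.56 m.
Head difference: h(MW-9) − h(MW-10) = 1387.05 − 1393.56 = -6.51 m.
Hydraulic gradient: i = |Δh| / L = 6.51 / 585 = 0.0111.
Flow is from higher to lower head: from MW-10 toward MW-9, i.e. toward the west.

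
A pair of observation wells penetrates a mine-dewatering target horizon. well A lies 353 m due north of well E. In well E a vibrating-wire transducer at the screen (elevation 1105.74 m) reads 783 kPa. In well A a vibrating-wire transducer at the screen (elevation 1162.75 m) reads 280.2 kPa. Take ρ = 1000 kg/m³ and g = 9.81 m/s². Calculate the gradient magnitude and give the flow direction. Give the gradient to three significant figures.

i ≈ 0.0163; groundwater flows toward the south

Pressure head at well E: ψ = P/(ρg) = 783×1000 / (1000 × 9.81) = 79.82 m.
Total head at well E: h = z + ψ = 1105.74 + 79.82 = 1185.56 m.
Pressure head at well A: ψ = P/(ρg) = 280.2×1000 / (1000 × 9.81) = 28.56 m.
Total head at well A: h = z + ψ = 1162.75 + 28.56 = 1191.31 m.
Head difference: h(well E) − h(well A) = 1185.56 − 1191.31 = -5.75 m.
Hydraulic gradient: i = |Δh| / L = 5.75 / 353 = 0.0163.
Flow is from higher to lower head: from well A toward well E, i.e. toward the south.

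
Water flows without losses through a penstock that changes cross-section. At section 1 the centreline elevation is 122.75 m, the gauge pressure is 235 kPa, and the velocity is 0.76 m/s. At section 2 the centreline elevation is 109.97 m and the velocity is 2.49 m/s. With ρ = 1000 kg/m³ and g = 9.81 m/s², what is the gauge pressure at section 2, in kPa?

P₂ ≈ 358 kPa

Pressure head at 1: ψ₁ = P₁/(ρg) = 235×1000 / (1000 × 9.81) = 23.96 m.
Velocity heads: v₁²/2g = 0.76²/19.62 = 0.029 m; v₂²/2g = 2.49²/19.62 = 0.316 m.
Total head H = z₁ + ψ₁ + v₁²/2g = 122.75 + 23.96 + 0.029 = 146.74 m.
ψ₂ = H − z₂ − v₂²/2g = 146.74 − 109.97 − 0.316 = 36.45 m.
P₂ = ρgψ₂ = 1000 × 9.81 × 36.45 ≈ 358 kPa.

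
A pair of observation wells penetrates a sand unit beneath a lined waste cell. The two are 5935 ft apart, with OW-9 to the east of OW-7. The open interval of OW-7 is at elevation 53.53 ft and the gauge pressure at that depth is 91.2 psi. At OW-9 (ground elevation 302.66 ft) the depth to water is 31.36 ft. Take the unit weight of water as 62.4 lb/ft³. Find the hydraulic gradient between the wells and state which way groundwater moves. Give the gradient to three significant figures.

i ≈ 0.00123; groundwater flows toward the west

Pressure head at OW-7: ψ = 144·P/γ = 144 × 91.2 / 62.4 = 210.46 ft.
Total head at OW-7: h = z + ψ = 53.53 + 210.46 = 263.99 ft.
Total head at OW-9: h = 302.66 − 31.36 = 271.30 ft.
Head difference: h(OW-7) − h(OW-9) = 263.99 − 271.30 = -7.31 ft.
Hydraulic gradient: i = |Δh| / L = 7.31 / 5935 = 0.00123.
Flow is from higher to lower head: from OW-9 toward OW-7, i.e. toward the west.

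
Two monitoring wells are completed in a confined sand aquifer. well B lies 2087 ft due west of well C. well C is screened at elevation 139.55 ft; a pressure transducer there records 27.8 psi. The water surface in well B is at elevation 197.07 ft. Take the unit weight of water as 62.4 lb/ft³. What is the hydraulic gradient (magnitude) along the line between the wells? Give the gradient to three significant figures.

i ≈ 0.00318

Pressure head at well C: ψ = 144·P/γ = 144 × 27.8 / 62.4 = 64.15 ft.
Total head at well C: h = z + ψ = 139.55 + 64.15 = 203.70 ft.
Total head at well B: h = 197.07 ft (water level in the piezometer is the total head).
Head difference: h(well C) − h(well B) = 203.70 − 197.07 = 6.63 ft.
Hydraulic gradient: i = |Δh| / L = 6.63 / 2087 = 0.00318.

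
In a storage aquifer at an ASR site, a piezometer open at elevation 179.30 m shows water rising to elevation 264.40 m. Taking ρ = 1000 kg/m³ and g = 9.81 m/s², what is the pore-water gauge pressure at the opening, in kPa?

P ≈ 835 kPa

Pressure head ψ = h − z = 264.40 − 179.30 = 85.10 m.
P = ρgψ = 1000 × 9.81 × 85.10 = 834831 Pa ≈ 835 kPa.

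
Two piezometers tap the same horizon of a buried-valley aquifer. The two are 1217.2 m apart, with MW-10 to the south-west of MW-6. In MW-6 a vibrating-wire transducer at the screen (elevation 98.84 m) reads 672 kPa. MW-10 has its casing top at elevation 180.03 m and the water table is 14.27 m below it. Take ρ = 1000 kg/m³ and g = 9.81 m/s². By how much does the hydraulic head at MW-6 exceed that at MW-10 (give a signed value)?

Pressure head at MW-6: ψ = P/(ρg) = 672×1000 / (1000 × 9.81) = 68.50 m.
Total head at MW-6: h = z + ψ = 98.84 + 68.50 = 167.34 m.
Total head at MW-10: h = 180.03 − 14.27 = 165.76 m.
Head difference: h(MW-6) − h(MW-10) = 167.34 − 165.76 = 1.58 m.

Δh ≈ 1.58 m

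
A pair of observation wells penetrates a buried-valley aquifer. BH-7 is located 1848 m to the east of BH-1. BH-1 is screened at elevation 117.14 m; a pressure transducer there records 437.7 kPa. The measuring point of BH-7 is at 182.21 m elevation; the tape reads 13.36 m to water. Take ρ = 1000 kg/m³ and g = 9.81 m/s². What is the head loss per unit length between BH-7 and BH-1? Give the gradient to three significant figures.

i ≈ 0.00384 m/m

Pressure head at BH-1: ψ = P/(ρg) = 437.7×1000 / (1000 × 9.81) = 44.62 m.
Total head at BH-1: h = z + ψ = 117.14 + 44.62 = 161.76 m.
Total head at BH-7: h = 182.21 − 13.36 = 168.85 m.
Head difference: h(BH-1) − h(BH-7) = 161.76 − 168.85 = -7.09 m.
Hydraulic gradient: i = |Δh| / L = 7.09 / 1848 = 0.00384.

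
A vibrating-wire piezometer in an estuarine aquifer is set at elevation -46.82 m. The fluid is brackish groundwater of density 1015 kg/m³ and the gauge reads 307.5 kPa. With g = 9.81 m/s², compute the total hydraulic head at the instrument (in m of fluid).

ψ = P/(ρg) = 307.5×1000 / (1015 × 9.81) = 30.88 m.
h = z + ψ = -46.82 + 30.88 = -15.94 m.

h ≈ -15.94 m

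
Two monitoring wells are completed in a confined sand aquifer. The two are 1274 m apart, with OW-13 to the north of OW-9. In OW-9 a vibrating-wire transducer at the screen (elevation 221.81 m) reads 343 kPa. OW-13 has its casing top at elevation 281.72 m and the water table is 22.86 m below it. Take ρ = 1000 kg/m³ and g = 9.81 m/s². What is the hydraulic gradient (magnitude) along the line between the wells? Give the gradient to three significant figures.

Pressure head at OW-9: ψ = P/(ρg) = 343×1000 / (1000 × 9.81) = 34.96 m.
Total head at OW-9: h = z + ψ = 221.81 + 34.96 = 256.77 m.
Total head at OW-13: h = 281.72 − 22.86 = 258.86 m.
Head difference: h(OW-9) − h(OW-13) = 256.77 − 258.86 = -2.09 m.
Hydraulic gradient: i = |Δh| / L = 2.09 / 1274 = 0.00164.

i ≈ 0.00164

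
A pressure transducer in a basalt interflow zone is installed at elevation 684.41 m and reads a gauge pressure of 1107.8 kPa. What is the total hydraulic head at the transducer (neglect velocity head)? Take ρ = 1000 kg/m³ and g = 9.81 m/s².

ψ = P/(ρg) = 1107.8×1000 / (1000 × 9.81) = 112.93 m.
h = z + ψ = 684.41 + 112.93 = 797.34 m.

h ≈ 797.34 m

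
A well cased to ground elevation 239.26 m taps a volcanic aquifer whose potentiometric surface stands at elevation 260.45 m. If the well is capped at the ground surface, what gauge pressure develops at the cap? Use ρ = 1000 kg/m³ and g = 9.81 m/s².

Head above the cap: Δh = 260.45 − 239.26 = 21.19 m.
P = ρgΔh = 1000 × 9.81 × 21.19 = 207874 Pa ≈ 208 kPa.

P ≈ 208 kPa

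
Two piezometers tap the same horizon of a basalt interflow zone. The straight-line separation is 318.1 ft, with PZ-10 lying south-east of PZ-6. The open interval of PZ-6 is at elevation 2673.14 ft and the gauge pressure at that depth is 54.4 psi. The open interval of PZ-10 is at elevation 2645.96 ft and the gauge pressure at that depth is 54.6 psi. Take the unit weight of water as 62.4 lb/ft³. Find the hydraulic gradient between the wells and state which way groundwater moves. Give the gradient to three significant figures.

Pressure head at PZ-6: ψ = 144·P/γ = 144 × 54.4 / 62.4 = 125.54 ft.
Total head at PZ-6: h = z + ψ = 2673.14 + 125.54 = 2798.68 ft.
Pressure head at PZ-10: ψ = 144·P/γ = 144 × 54.6 / 62.4 = 126.00 ft.
Total head at PZ-10: h = z + ψ = 2645.96 + 126.00 = 2771.96 ft.
Head difference: h(PZ-6) − h(PZ-10) = 2798.68 − 2771.96 = 26.72 ft.
Hydraulic gradient: i = |Δh| / L = 26.72 / 318.1 = 0.0840.
Flow is from higher to lower head: from PZ-6 toward PZ-10, i.e. toward the south-east.

i ≈ 0.0840; groundwater flows toward the south-east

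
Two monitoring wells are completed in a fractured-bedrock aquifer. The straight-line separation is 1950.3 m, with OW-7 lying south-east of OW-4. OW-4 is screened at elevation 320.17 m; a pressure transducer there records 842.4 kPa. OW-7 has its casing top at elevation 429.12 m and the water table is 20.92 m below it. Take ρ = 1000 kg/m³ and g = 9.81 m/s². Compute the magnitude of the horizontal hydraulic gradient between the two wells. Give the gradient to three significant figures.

Pressure head at OW-4: ψ = P/(ρg) = 842.4×1000 / (1000 × 9.81) = 85.87 m.
Total head at OW-4: h = z + ψ = 320.17 + 85.87 = 406.04 m.
Total head at OW-7: h = 429.12 − 20.92 = 408.20 m.
Head difference: h(OW-4) − h(OW-7) = 406.04 − 408.20 = -2.16 m.
Hydraulic gradient: i = |Δh| / L = 2.16 / 1950.3 = 0.00111.

i ≈ 0.00111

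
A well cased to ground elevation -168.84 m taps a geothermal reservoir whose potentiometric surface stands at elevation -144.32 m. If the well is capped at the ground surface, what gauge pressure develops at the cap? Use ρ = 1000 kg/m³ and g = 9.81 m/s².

Head above the cap: Δh = -144.32 − (-168.84) = 24.52 m.
P = ρgΔh = 1000 × 9.81 × 24.52 = 240541 Pa ≈ 241 kPa.

P ≈ 241 kPa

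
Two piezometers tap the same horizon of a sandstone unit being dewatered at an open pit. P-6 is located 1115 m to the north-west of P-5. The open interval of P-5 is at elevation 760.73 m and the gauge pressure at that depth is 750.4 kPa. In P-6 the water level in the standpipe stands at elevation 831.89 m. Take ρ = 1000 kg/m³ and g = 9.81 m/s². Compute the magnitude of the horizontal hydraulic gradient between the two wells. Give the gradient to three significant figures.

i ≈ 0.00478

Pressure head at P-5: ψ = P/(ρg) = 750.4×1000 / (1000 × 9.81) = 76.49 m.
Total head at P-5: h = z + ψ = 760.73 + 76.49 = 837.22 m.
Total head at P-6: h = 831.89 m (water level in the piezometer is the total head).
Head difference: h(P-5) − h(P-6) = 837.22 − 831.89 = 5.33 m.
Hydraulic gradient: i = |Δh| / L = 5.33 / 1115 = 0.00478.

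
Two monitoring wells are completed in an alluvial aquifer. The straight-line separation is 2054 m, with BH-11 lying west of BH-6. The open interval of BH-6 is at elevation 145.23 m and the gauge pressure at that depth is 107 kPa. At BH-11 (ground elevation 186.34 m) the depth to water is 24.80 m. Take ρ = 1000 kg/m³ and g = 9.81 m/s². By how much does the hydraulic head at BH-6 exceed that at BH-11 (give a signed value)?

Pressure head at BH-6: ψ = P/(ρg) = 107×1000 / (1000 × 9.81) = 10.91 m.
Total head at BH-6: h = z + ψ = 145.23 + 10.91 = 156.14 m.
Total head at BH-11: h = 186.34 − 24.80 = 161.54 m.
Head difference: h(BH-6) − h(BH-11) = 156.14 − 161.54 = -5.40 m.

Δh ≈ -5.40 m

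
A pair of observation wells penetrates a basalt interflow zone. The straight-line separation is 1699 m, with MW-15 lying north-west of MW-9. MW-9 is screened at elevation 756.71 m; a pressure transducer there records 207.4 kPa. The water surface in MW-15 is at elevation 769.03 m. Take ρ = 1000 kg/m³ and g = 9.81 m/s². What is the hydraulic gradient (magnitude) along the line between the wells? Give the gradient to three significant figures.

Pressure head at MW-9: ψ = P/(ρg) = 207.4×1000 / (1000 × 9.81) = 21.14 m.
Total head at MW-9: h = z + ψ = 756.71 + 21.14 = 777.85 m.
Total head at MW-15: h = 769.03 m (water level in the piezometer is the total head).
Head difference: h(MW-9) − h(MW-15) = 777.85 − 769.03 = 8.82 m.
Hydraulic gradient: i = |Δh| / L = 8.82 / 1699 = 0.00519.

i ≈ 0.00519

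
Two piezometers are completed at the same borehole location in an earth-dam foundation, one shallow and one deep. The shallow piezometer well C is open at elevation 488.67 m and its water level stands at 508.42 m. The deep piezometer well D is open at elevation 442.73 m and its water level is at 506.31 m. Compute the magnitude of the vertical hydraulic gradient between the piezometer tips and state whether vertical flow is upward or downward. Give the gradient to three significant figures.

|i_v| ≈ 0.0459; vertical flow is downward

Total head at well C: h = 508.42 m (water level in the standpipe).
Total head at well D: h = 506.31 m.
Δh = h(well C) − h(well D) = 508.42 − 506.31 = 2.11 m.
Vertical separation Δz = 488.67 − 442.73 = 45.94 m.
|i_v| = |Δh| / Δz = 2.11 / 45.94 = 0.0459.
Head is higher in the shallow piezometer, so vertical flow is downward (recharge condition).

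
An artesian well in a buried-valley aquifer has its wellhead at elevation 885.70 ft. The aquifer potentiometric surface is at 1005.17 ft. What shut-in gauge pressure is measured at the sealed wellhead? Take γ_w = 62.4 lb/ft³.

Head above the cap: Δh = 1005.17 − 885.70 = 119.47 ft.
P = γΔh/144 = 62.4 × 119.47 / 144 = 51.8 psi.

P ≈ 51.8 psi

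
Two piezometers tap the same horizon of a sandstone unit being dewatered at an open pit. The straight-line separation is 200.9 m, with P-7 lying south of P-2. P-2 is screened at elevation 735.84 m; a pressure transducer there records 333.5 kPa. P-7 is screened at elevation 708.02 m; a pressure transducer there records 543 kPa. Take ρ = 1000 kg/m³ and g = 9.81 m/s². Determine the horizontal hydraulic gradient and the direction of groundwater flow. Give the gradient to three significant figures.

i ≈ 0.0322; groundwater flows toward the south

Pressure head at P-2: ψ = P/(ρg) = 333.5×1000 / (1000 × 9.81) = 34.00 m.
Total head at P-2: h = z + ψ = 735.84 + 34.00 = 769.84 m.
Pressure head at P-7: ψ = P/(ρg) = 543×1000 / (1000 × 9.81) = 55.35 m.
Total head at P-7: h = z + ψ = 708.02 + 55.35 = 763.37 m.
Head difference: h(P-2) − h(P-7) = 769.84 − 763.37 = 6.47 m.
Hydraulic gradient: i = |Δh| / L = 6.47 / 200.9 = 0.0322.
Flow is from higher to lower head: from P-2 toward P-7, i.e. toward the south.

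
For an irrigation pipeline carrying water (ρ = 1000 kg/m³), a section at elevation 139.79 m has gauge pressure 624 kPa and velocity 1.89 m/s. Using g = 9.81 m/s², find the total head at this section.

h ≈ 203.58 m

Pressure head ψ = P/(ρg) = 624×1000 / (1000 × 9.81) = 63.61 m.
Velocity head = v²/(2g) = 1.89² / (2 × 9.81) = 0.182 m.
h = z + ψ + v²/(2g) = 139.79 + 63.61 + 0.182 = 203.58 m.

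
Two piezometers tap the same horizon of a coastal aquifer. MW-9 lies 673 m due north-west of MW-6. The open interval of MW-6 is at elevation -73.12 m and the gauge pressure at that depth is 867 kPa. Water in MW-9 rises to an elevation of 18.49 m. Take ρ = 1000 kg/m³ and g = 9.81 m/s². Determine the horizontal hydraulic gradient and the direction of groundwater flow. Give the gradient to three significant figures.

i ≈ 0.00480; groundwater flows toward the south-east

Pressure head at MW-6: ψ = P/(ρg) = 867×1000 / (1000 × 9.81) = 88.38 m.
Total head at MW-6: h = z + ψ = -73.12 + 88.38 = 15.26 m.
Total head at MW-9: h = 18.49 m (water level in the piezometer is the total head).
Head difference: h(MW-6) − h(MW-9) = 15.26 − 18.49 = -3.23 m.
Hydraulic gradient: i = |Δh| / L = 3.23 / 673 = 0.00480.
Flow is from higher to lower head: from MW-9 toward MW-6, i.e. toward the south-east.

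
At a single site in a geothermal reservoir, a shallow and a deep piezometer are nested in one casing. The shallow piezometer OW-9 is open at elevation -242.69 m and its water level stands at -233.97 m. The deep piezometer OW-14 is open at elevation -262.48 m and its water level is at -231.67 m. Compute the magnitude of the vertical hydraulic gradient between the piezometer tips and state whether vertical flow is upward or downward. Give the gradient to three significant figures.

|i_v| ≈ 0.116; vertical flow is upward

Total head at OW-9: h = -233.97 m (water level in the standpipe).
Total head at OW-14: h = -231.67 m.
Δh = h(OW-9) − h(OW-14) = -233.97 − (-231.67) = -2.30 m.
Vertical separation Δz = -242.69 − (-262.48) = 19.79 m.
|i_v| = |Δh| / Δz = 2.30 / 19.79 = 0.116.
Head is higher in the deep piezometer, so vertical flow is upward (discharge condition).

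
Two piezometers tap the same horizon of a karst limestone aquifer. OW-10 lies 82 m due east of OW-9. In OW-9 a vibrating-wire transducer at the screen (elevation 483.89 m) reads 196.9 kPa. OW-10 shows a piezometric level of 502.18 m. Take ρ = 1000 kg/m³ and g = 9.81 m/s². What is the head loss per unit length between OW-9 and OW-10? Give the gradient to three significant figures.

i ≈ 0.0217 m/m

Pressure head at OW-9: ψ = P/(ρg) = 196.9×1000 / (1000 × 9.81) = 20.07 m.
Total head at OW-9: h = z + ψ = 483.89 + 20.07 = 503.96 m.
Total head at OW-10: h = 502.18 m (water level in the piezometer is the total head).
Head difference: h(OW-9) − h(OW-10) = 503.96 − 502.18 = 1.78 m.
Hydraulic gradient: i = |Δh| / L = 1.78 / 82 = 0.0217.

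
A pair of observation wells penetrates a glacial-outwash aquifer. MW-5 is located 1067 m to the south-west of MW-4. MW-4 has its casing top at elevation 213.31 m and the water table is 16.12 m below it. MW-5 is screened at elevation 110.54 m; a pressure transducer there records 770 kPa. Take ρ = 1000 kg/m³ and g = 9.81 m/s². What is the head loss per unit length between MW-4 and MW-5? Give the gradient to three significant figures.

Total head at MW-4: h = 213.31 − 16.12 = 197.19 m.
Pressure head at MW-5: ψ = P/(ρg) = 770×1000 / (1000 × 9.81) = 78.49 m.
Total head at MW-5: h = z + ψ = 110.54 + 78.49 = 189.03 m.
Head difference: h(MW-4) − h(MW-5) = 197.19 − 189.03 = 8.16 m.
Hydraulic gradient: i = |Δh| / L = 8.16 / 1067 = 0.00765.

i ≈ 0.00765 m/m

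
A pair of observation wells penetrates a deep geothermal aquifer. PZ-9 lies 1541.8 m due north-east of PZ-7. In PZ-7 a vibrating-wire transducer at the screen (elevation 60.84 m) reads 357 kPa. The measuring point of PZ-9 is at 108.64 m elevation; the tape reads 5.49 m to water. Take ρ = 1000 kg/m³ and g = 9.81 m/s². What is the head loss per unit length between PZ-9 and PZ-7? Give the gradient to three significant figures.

Pressure head at PZ-7: ψ = P/(ρg) = 357×1000 / (1000 × 9.81) = 36.39 m.
Total head at PZ-7: h = z + ψ = 60.84 + 36.39 = 97.23 m.
Total head at PZ-9: h = 108.64 − 5.49 = 103.15 m.
Head difference: h(PZ-7) − h(PZ-9) = 97.23 − 103.15 = -5.92 m.
Hydraulic gradient: i = |Δh| / L = 5.92 / 1541.8 = 0.00384.

i ≈ 0.00384 m/m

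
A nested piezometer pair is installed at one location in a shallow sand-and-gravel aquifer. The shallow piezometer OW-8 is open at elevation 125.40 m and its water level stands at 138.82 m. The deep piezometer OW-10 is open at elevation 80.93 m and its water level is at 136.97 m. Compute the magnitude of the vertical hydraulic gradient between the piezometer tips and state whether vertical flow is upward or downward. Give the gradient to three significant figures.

Total head at OW-8: h = 138.82 m (water level in the standpipe).
Total head at OW-10: h = 136.97 m.
Δh = h(OW-8) − h(OW-10) = 138.82 − 136.97 = 1.85 m.
Vertical separation Δz = 125.40 − 80.93 = 44.47 m.
|i_v| = |Δh| / Δz = 1.85 / 44.47 = 0.0416.
Head is higher in the shallow piezometer, so vertical flow is downward (recharge condition).

|i_v| ≈ 0.0416; vertical flow is downward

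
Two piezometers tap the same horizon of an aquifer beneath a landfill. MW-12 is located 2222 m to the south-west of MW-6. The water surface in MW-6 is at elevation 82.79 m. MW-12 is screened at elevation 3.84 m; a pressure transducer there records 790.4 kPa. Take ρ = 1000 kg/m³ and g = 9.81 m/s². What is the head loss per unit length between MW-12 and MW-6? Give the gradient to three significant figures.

Total head at MW-6: h = 82.79 m (water level in the piezometer is the total head).
Pressure head at MW-12: ψ = P/(ρg) = 790.4×1000 / (1000 × 9.81) = 80.57 m.
Total head at MW-12: h = z + ψ = 3.84 + 80.57 = 84.41 m.
Head difference: h(MW-6) − h(MW-12) = 82.79 − 84.41 = -1.62 m.
Hydraulic gradient: i = |Δh| / L = 1.62 / 2222 = 0.000729.

i ≈ 0.000729 m/m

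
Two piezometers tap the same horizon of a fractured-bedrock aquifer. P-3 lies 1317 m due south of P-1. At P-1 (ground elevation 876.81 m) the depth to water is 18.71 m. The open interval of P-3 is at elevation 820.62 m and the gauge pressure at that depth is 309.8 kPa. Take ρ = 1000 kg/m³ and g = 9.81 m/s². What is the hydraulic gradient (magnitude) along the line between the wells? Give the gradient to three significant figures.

Total head at P-1: h = 876.81 − 18.71 = 858.10 m.
Pressure head at P-3: ψ = P/(ρg) = 309.8×1000 / (1000 × 9.81) = 31.58 m.
Total head at P-3: h = z + ψ = 820.62 + 31.58 = 852.20 m.
Head difference: h(P-1) − h(P-3) = 858.10 − 852.20 = 5.90 m.
Hydraulic gradient: i = |Δh| / L = 5.90 / 1317 = 0.00448.

i ≈ 0.00448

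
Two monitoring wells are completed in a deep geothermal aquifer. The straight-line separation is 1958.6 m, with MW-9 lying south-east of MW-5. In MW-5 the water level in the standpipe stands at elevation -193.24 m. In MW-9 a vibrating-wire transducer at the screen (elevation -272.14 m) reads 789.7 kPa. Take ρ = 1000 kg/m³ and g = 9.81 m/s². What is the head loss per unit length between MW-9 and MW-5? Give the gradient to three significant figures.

i ≈ 0.000817 m/m

Total head at MW-5: h = -193.24 m (water level in the piezometer is the total head).
Pressure head at MW-9: ψ = P/(ρg) = 789.7×1000 / (1000 × 9.81) = 80.50 m.
Total head at MW-9: h = z + ψ = -272.14 + 80.50 = -191.64 m.
Head difference: h(MW-5) − h(MW-9) = -193.24 − (-191.64) = -1.60 m.
Hydraulic gradient: i = |Δh| / L = 1.60 / 1958.6 = 0.000817.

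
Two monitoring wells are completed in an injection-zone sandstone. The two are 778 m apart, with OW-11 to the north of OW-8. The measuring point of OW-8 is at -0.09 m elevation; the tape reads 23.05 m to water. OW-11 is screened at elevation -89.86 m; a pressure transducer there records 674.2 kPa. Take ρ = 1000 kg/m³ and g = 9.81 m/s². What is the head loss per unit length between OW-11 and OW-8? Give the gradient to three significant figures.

Total head at OW-8: h = -0.09 − 23.05 = -23.14 m.
Pressure head at OW-11: ψ = P/(ρg) = 674.2×1000 / (1000 × 9.81) = 68.73 m.
Total head at OW-11: h = z + ψ = -89.86 + 68.73 = -21.13 m.
Head difference: h(OW-8) − h(OW-11) = -23.14 − (-21.13) = -2.01 m.
Hydraulic gradient: i = |Δh| / L = 2.01 / 778 = 0.00258.

i ≈ 0.00258 m/m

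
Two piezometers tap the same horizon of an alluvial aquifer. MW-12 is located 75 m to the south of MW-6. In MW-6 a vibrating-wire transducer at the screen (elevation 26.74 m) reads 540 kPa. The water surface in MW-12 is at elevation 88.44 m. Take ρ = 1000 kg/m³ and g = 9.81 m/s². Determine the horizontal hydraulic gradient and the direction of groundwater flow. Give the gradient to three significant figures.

i ≈ 0.0887; groundwater flows toward the north

Pressure head at MW-6: ψ = P/(ρg) = 540×1000 / (1000 × 9.81) = 55.05 m.
Total head at MW-6: h = z + ψ = 26.74 + 55.05 = 81.79 m.
Total head at MW-12: h = 88.44 m (water level in the piezometer is the total head).
Head difference: h(MW-6) − h(MW-12) = 81.79 − 88.44 = -6.65 m.
Hydraulic gradient: i = |Δh| / L = 6.65 / 75 = 0.0887.
Flow is from higher to lower head: from MW-12 toward MW-6, i.e. toward the north.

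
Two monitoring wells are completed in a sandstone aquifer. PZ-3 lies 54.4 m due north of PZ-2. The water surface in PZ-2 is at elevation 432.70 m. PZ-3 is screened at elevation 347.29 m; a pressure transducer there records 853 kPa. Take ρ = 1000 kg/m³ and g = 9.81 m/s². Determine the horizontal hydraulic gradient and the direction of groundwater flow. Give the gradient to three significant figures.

i ≈ 0.0283; groundwater flows toward the south

Total head at PZ-2: h = 432.70 m (water level in the piezometer is the total head).
Pressure head at PZ-3: ψ = P/(ρg) = 853×1000 / (1000 × 9.81) = 86.95 m.
Total head at PZ-3: h = z + ψ = 347.29 + 86.95 = 434.24 m.
Head difference: h(PZ-2) − h(PZ-3) = 432.70 − 434.24 = -1.54 m.
Hydraulic gradient: i = |Δh| / L = 1.54 / 54.4 = 0.0283.
Flow is from higher to lower head: from PZ-3 toward PZ-2, i.e. toward the south.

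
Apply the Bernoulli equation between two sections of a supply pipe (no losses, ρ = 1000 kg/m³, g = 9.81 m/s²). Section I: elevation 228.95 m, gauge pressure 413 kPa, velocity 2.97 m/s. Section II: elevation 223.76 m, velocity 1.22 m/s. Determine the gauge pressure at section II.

P₂ ≈ 468 kPa

Pressure head at I: ψ₁ = P₁/(ρg) = 413×1000 / (1000 × 9.81) = 42.10 m.
Velocity heads: v₁²/2g = 2.97²/19.62 = 0.450 m; v₂²/2g = 1.22²/19.62 = 0.076 m.
Total head H = z₁ + ψ₁ + v₁²/2g = 228.95 + 42.10 + 0.450 = 271.50 m.
ψ₂ = H − z₂ − v₂²/2g = 271.50 − 223.76 − 0.076 = 47.66 m.
P₂ = ρgψ₂ = 1000 × 9.81 × 47.66 ≈ 468 kPa.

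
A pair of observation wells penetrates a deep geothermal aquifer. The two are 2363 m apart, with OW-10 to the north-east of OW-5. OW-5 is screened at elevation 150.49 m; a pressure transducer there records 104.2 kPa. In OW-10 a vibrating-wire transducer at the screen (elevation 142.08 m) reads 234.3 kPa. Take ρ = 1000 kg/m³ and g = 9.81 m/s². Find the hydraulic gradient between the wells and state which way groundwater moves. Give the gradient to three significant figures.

Pressure head at OW-5: ψ = P/(ρg) = 104.2×1000 / (1000 × 9.81) = 10.62 m.
Total head at OW-5: h = z + ψ = 150.49 + 10.62 = 161.11 m.
Pressure head at OW-10: ψ = P/(ρg) = 234.3×1000 / (1000 × 9.81) = 23.88 m.
Total head at OW-10: h = z + ψ = 142.08 + 23.88 = 165.96 m.
Head difference: h(OW-5) − h(OW-10) = 161.11 − 165.96 = -4.85 m.
Hydraulic gradient: i = |Δh| / L = 4.85 / 2363 = 0.00205.
Flow is from higher to lower head: from OW-10 toward OW-5, i.e. toward the south-west.

i ≈ 0.00205; groundwater flows toward the south-west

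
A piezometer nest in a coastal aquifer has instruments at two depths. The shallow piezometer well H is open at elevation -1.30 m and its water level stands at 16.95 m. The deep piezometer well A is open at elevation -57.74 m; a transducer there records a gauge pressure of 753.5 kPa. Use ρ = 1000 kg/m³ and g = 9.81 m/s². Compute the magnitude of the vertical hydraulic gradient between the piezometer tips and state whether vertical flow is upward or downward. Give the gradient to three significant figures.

|i_v| ≈ 0.0376; vertical flow is upward

Total head at well H: h = 16.95 m (water level in the standpipe).
Pressure head at well A: ψ = P/(ρg) = 753.5×1000 / (1000 × 9.81) = 76.81 m.
Total head at well A: h = z + ψ = -57.74 + 76.81 = 19.07 m.
Δh = h(well H) − h(well A) = 16.95 − 19.07 = -2.12 m.
Vertical separation Δz = -1.30 − (-57.74) = 56.44 m.
|i_v| = |Δh| / Δz = 2.12 / 56.44 = 0.0376.
Head is higher in the deep piezometer, so vertical flow is upward (discharge condition).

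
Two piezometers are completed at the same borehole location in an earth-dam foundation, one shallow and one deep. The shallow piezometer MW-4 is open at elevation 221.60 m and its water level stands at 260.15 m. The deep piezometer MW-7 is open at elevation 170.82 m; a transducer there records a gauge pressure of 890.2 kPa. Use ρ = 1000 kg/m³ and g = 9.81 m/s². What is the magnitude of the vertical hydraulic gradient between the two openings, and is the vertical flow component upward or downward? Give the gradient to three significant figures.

Total head at MW-4: h = 260.15 m (water level in the standpipe).
Pressure head at MW-7: ψ = P/(ρg) = 890.2×1000 / (1000 × 9.81) = 90.74 m.
Total head at MW-7: h = z + ψ = 170.82 + 90.74 = 261.56 m.
Δh = h(MW-4) − h(MW-7) = 260.15 − 261.56 = -1.41 m.
Vertical separation Δz = 221.60 − 170.82 = 50.78 m.
|i_v| = |Δh| / Δz = 1.41 / 50.78 = 0.0278.
Head is higher in the deep piezometer, so vertical flow is upward (discharge condition).

|i_v| ≈ 0.0278; vertical flow is upward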